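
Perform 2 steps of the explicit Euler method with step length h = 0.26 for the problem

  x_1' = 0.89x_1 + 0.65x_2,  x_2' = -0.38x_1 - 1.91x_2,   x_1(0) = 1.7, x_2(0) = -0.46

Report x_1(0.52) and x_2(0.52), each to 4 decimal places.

2.4145, -0.4003

Euler on (x_1,x_2): x_1_{n+1} = x_1_n + h·x_1', x_2_{n+1} = x_2_n + h·x_2'.
0.000000: (1.700000, -0.460000); f=(1.214000, 0.232600) → (2.015640, -0.399524)
0.260000: (2.015640, -0.399524); f=(1.534229, -0.002852) → (2.414540, -0.400266)
(x_1(0.52), x_2(0.52)) ≈ (2.4145, -0.4003)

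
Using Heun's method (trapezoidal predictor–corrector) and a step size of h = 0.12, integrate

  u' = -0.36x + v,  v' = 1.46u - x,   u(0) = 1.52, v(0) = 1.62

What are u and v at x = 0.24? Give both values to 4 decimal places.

Heun on (u,v): k1 = f(x_n, state_n); k2 = f(x_n + h, state_n + h·k1); state_{n+1} = state_n + (h/2)·(k1 + k2).
0.000000: (1.520000, 1.620000)
  k1 = (1.620000, 2.219200)
  predictor → (1.714400, 1.886304)
  k2 = (1.843104, 2.383024)
  → (1.727786, 1.896133)
0.120000: (1.727786, 1.896133)
  k1 = (1.852933, 2.402568)
  predictor → (1.950138, 2.184442)
  k2 = (2.098042, 2.607202)
  → (1.964845, 2.196720)
(u(0.24), v(0.24)) ≈ (1.9648, 2.1967)

1.9648, 2.1967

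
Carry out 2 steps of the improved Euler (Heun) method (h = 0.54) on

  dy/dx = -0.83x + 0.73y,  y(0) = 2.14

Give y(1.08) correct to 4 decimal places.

4.0474

Heun: k1 = f(x_n, y_n); k2 = f(x_n + h, y_n + h·k1); y_{n+1} = y_n + (h/2)·(k1 + k2).
x=0.000000, y=2.140000:
  k1 = f(0.000000, 2.140000) = 1.562200
  k2 = f(0.540000, 2.983588) = 1.729819
  y ← 2.140000 + (0.54/2)·(1.562200 + 1.729819) = 3.028845
x=0.540000, y=3.028845:
  k1 = f(0.540000, 3.028845) = 1.762857
  k2 = f(1.080000, 3.980788) = 2.009575
  y ← 3.028845 + (0.54/2)·(1.762857 + 2.009575) = 4.047402
y(1.08) ≈ 4.0474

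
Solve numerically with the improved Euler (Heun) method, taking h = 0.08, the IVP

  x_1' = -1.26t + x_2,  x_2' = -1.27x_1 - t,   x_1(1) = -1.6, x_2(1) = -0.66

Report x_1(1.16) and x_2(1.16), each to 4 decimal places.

Heun on (x_1,x_2): k1 = f(t_n, state_n); k2 = f(t_n + h, state_n + h·k1); state_{n+1} = state_n + (h/2)·(k1 + k2).
1.000000: (-1.600000, -0.660000)
  k1 = (-1.920000, 1.032000)
  predictor → (-1.753600, -0.577440)
  k2 = (-1.938240, 1.147072)
  → (-1.754330, -0.572837)
1.080000: (-1.754330, -0.572837)
  k1 = (-1.933637, 1.147999)
  predictor → (-1.909021, -0.480997)
  k2 = (-1.942597, 1.264456)
  → (-1.909379, -0.476339)
(x_1(1.16), x_2(1.16)) ≈ (-1.9094, -0.4763)

-1.9094, -0.4763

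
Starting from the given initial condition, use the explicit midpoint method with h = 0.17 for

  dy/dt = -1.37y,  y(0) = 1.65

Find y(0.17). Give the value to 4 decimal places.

1.3105

Midpoint: k1 = f(t_n, y_n); k2 = f(t_n + h/2, y_n + (h/2)·k1); y_{n+1} = y_n + h·k2.
t=0.000000, y=1.650000:
  k1 = f(0.000000, 1.650000) = -2.260500
  k2 = f(0.085000, 1.457857) = -1.997265
  y ← 1.650000 + 0.17·(-1.997265) = 1.310465
y(0.17) ≈ 1.3105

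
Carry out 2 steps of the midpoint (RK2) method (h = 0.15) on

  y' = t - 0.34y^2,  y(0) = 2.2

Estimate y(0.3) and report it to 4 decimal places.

1.8407

Midpoint: k1 = f(t_n, y_n); k2 = f(t_n + h/2, y_n + (h/2)·k1); y_{n+1} = y_n + h·k2.
t=0.000000, y=2.200000:
  k1 = f(0.000000, 2.200000) = -1.645600
  k2 = f(0.075000, 2.076580) = -1.391143
  y ← 2.200000 + 0.15·(-1.391143) = 1.991329
t=0.150000, y=1.991329:
  k1 = f(0.150000, 1.991329) = -1.198232
  k2 = f(0.225000, 1.901461) = -1.004289
  y ← 1.991329 + 0.15·(-1.004289) = 1.840685
y(0.3) ≈ 1.8407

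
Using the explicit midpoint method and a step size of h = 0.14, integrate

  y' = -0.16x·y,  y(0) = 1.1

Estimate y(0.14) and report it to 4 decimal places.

1.0983

Midpoint: k1 = f(x_n, y_n); k2 = f(x_n + h/2, y_n + (h/2)·k1); y_{n+1} = y_n + h·k2.
x=0.000000, y=1.100000:
  k1 = f(0.000000, 1.100000) = 0.000000
  k2 = f(0.070000, 1.100000) = -0.012320
  y ← 1.100000 + 0.14·(-0.012320) = 1.098275
y(0.14) ≈ 1.0983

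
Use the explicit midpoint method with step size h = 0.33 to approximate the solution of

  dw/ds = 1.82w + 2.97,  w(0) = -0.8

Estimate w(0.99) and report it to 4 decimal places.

3.0673

Midpoint: k1 = f(s_n, w_n); k2 = f(s_n + h/2, w_n + (h/2)·k1); w_{n+1} = w_n + h·k2.
s=0.000000, w=-0.800000:
  k1 = f(0.000000, -0.800000) = 1.514000
  k2 = f(0.165000, -0.550190) = 1.968654
  w ← -0.800000 + 0.33·1.968654 = -0.150344
s=0.330000, w=-0.150344:
  k1 = f(0.330000, -0.150344) = 2.696374
  k2 = f(0.495000, 0.294558) = 3.506095
  w ← -0.150344 + 0.33·3.506095 = 1.006667
s=0.660000, w=1.006667:
  k1 = f(0.660000, 1.006667) = 4.802134
  k2 = f(0.825000, 1.799019) = 6.244215
  w ← 1.006667 + 0.33·6.244215 = 3.067258
w(0.99) ≈ 3.0673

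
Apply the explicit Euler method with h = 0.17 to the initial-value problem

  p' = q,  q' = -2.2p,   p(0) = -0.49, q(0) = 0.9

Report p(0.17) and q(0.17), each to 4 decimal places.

Euler on (p,q): p_{n+1} = p_n + h·p', q_{n+1} = q_n + h·q'.
0.000000: (-0.490000, 0.900000); f=(0.900000, 1.078000) → (-0.337000, 1.083260)
(p(0.17), q(0.17)) ≈ (-0.3370, 1.0833)

-0.3370, 1.0833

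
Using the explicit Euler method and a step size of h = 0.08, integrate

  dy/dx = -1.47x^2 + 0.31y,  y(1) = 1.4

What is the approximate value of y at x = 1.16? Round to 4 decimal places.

1.2126

Euler: y_{n+1} = y_n + h·f(x_n, y_n).
x=1.000000, y=1.400000: f=-1.036000 → y ← 1.400000 + 0.08·(-1.036000) = 1.317120
x=1.080000, y=1.317120: f=-1.306301 → y ← 1.317120 + 0.08·(-1.306301) = 1.212616
y(1.16) ≈ 1.2126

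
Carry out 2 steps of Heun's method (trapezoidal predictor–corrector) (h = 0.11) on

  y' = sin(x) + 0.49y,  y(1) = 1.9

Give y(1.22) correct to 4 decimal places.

2.3232

Heun: k1 = f(x_n, y_n); k2 = f(x_n + h, y_n + h·k1); y_{n+1} = y_n + (h/2)·(k1 + k2).
x=1.000000, y=1.900000:
  k1 = f(1.000000, 1.900000) = 1.772471
  k2 = f(1.110000, 2.094972) = 1.922235
  y ← 1.900000 + (0.11/2)·(1.772471 + 1.922235) = 2.103209
x=1.110000, y=2.103209:
  k1 = f(1.110000, 2.103209) = 1.926271
  k2 = f(1.220000, 2.315099) = 2.073498
  y ← 2.103209 + (0.11/2)·(1.926271 + 2.073498) = 2.323196
y(1.22) ≈ 2.3232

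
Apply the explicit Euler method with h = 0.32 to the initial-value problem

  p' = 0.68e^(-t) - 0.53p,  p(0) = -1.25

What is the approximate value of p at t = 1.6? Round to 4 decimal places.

-0.0908

Euler: p_{n+1} = p_n + h·f(t_n, p_n).
t=0.000000, p=-1.250000: f=1.342500 → p ← -1.250000 + 0.32·1.342500 = -0.820400
t=0.320000, p=-0.820400: f=0.928593 → p ← -0.820400 + 0.32·0.928593 = -0.523250
t=0.640000, p=-0.523250: f=0.635881 → p ← -0.523250 + 0.32·0.635881 = -0.319768
t=0.960000, p=-0.319768: f=0.429844 → p ← -0.319768 + 0.32·0.429844 = -0.182218
t=1.280000, p=-0.182218: f=0.285641 → p ← -0.182218 + 0.32·0.285641 = -0.090813
p(1.6) ≈ -0.0908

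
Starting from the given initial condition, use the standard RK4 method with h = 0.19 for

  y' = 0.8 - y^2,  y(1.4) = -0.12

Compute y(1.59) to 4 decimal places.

0.0313

RK4: k1 = f(t_n, y_n); k2 = f(t_n + h/2, y_n + (h/2)·k1); k3 = f(t_n + h/2, y_n + (h/2)·k2); k4 = f(t_n + h, y_n + h·k3); y_{n+1} = y_n + (h/6)·(k1 + 2k2 + 2k3 + k4).
t=1.400000, y=-0.120000:
  k1 = f(1.400000, -0.120000) = 0.785600
  k2 = f(1.495000, -0.045368) = 0.797942
  k3 = f(1.495000, -0.044196) = 0.798047
  k4 = f(1.590000, 0.031629) = 0.799000
  y ← -0.120000 + (0.19/6)·(k1 + 2k2 + 2k3 + k4) = 0.031258
y(1.59) ≈ 0.0313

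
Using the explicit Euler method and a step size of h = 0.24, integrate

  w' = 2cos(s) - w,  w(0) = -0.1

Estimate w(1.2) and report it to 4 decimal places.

1.1349

Euler: w_{n+1} = w_n + h·f(s_n, w_n).
s=0.000000, w=-0.100000: f=2.100000 → w ← -0.100000 + 0.24·2.100000 = 0.404000
s=0.240000, w=0.404000: f=1.538676 → w ← 0.404000 + 0.24·1.538676 = 0.773282
s=0.480000, w=0.773282: f=1.000708 → w ← 0.773282 + 0.24·1.000708 = 1.013452
s=0.720000, w=1.013452: f=0.490159 → w ← 1.013452 + 0.24·0.490159 = 1.131090
s=0.960000, w=1.131090: f=0.015950 → w ← 1.131090 + 0.24·0.015950 = 1.134918
w(1.2) ≈ 1.1349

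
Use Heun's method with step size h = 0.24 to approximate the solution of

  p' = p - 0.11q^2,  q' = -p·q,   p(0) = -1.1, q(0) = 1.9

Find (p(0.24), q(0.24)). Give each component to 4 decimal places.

Heun on (p,q): k1 = f(s_n, state_n); k2 = f(s_n + h, state_n + h·k1); state_{n+1} = state_n + (h/2)·(k1 + k2).
0.000000: (-1.100000, 1.900000)
  k1 = (-1.497100, 2.090000)
  predictor → (-1.459304, 2.401600)
  k2 = (-2.093749, 3.504664)
  → (-1.530902, 2.571360)
(p(0.24), q(0.24)) ≈ (-1.5309, 2.5714)

-1.5309, 2.5714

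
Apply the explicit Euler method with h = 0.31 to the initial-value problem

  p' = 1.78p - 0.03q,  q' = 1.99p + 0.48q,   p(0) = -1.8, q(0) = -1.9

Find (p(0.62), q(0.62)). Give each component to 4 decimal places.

Euler on (p,q): p_{n+1} = p_n + h·p', q_{n+1} = q_n + h·q'.
0.000000: (-1.800000, -1.900000); f=(-3.147000, -4.494000) → (-2.775570, -3.293140)
0.310000: (-2.775570, -3.293140); f=(-4.841720, -7.104092) → (-4.276503, -5.495408)
(p(0.62), q(0.62)) ≈ (-4.2765, -5.4954)

-4.2765, -5.4954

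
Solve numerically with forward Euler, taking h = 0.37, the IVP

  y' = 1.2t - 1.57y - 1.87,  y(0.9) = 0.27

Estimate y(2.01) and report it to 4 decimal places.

Euler: y_{n+1} = y_n + h·f(t_n, y_n).
t=0.900000, y=0.270000: f=-1.213900 → y ← 0.270000 + 0.37·(-1.213900) = -0.179143
t=1.270000, y=-0.179143: f=-0.064745 → y ← -0.179143 + 0.37·(-0.064745) = -0.203099
t=1.640000, y=-0.203099: f=0.416865 → y ← -0.203099 + 0.37·0.416865 = -0.048859
y(2.01) ≈ -0.0489

-0.0489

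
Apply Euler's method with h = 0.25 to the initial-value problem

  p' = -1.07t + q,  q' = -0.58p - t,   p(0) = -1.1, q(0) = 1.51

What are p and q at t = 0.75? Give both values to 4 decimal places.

Euler on (p,q): p_{n+1} = p_n + h·p', q_{n+1} = q_n + h·q'.
0.000000: (-1.100000, 1.510000); f=(1.510000, 0.638000) → (-0.722500, 1.669500)
0.250000: (-0.722500, 1.669500); f=(1.402000, 0.169050) → (-0.372000, 1.711763)
0.500000: (-0.372000, 1.711763); f=(1.176763, -0.284240) → (-0.077809, 1.640703)
(p(0.75), q(0.75)) ≈ (-0.0778, 1.6407)

-0.0778, 1.6407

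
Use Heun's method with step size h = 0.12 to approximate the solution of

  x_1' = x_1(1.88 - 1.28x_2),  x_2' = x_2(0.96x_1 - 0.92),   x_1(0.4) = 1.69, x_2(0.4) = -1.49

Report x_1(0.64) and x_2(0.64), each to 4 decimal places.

Heun on (x_1,x_2): k1 = f(s_n, state_n); k2 = f(s_n + h, state_n + h·k1); state_{n+1} = state_n + (h/2)·(k1 + k2).
0.400000: (1.690000, -1.490000)
  k1 = (6.400368, -1.046576)
  predictor → (2.458044, -1.615589)
  k2 = (9.704245, -2.326000)
  → (2.656277, -1.692355)
0.520000: (2.656277, -1.692355)
  k1 = (10.747864, -2.758581)
  predictor → (3.946020, -2.023384)
  k2 = (17.638443, -5.803430)
  → (4.359455, -2.206075)
(x_1(0.64), x_2(0.64)) ≈ (4.3595, -2.2061)

4.3595, -2.2061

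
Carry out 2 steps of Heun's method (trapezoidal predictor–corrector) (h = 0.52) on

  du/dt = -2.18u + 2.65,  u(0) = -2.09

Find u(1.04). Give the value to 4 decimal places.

Heun: k1 = f(t_n, u_n); k2 = f(t_n + h, u_n + h·k1); u_{n+1} = u_n + (h/2)·(k1 + k2).
t=0.000000, u=-2.090000:
  k1 = f(0.000000, -2.090000) = 7.206200
  k2 = f(0.520000, 1.657224) = -0.962748
  u ← -2.090000 + (0.52/2)·(7.206200 + (-0.962748)) = -0.466703
t=0.520000, u=-0.466703:
  k1 = f(0.520000, -0.466703) = 3.667412
  k2 = f(1.040000, 1.440351) = -0.489966
  u ← -0.466703 + (0.52/2)·(3.667412 + (-0.489966)) = 0.359433
u(1.04) ≈ 0.3594

0.3594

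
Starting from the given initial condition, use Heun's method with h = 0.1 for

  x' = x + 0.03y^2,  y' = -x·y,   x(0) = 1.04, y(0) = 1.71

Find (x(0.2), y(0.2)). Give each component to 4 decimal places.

Heun on (x,y): k1 = f(s_n, state_n); k2 = f(s_n + h, state_n + h·k1); state_{n+1} = state_n + (h/2)·(k1 + k2).
0.000000: (1.040000, 1.710000)
  k1 = (1.127723, -1.778400)
  predictor → (1.152772, 1.532160)
  k2 = (1.223198, -1.766232)
  → (1.157546, 1.532768)
0.100000: (1.157546, 1.532768)
  k1 = (1.228027, -1.774250)
  predictor → (1.280349, 1.355343)
  k2 = (1.335457, -1.735312)
  → (1.285720, 1.357290)
(x(0.2), y(0.2)) ≈ (1.2857, 1.3573)

1.2857, 1.3573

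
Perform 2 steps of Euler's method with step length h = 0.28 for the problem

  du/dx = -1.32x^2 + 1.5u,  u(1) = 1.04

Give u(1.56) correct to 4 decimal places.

0.9667

Euler: u_{n+1} = u_n + h·f(x_n, u_n).
x=1.000000, u=1.040000: f=0.240000 → u ← 1.040000 + 0.28·0.240000 = 1.107200
x=1.280000, u=1.107200: f=-0.501888 → u ← 1.107200 + 0.28·(-0.501888) = 0.966671
u(1.56) ≈ 0.9667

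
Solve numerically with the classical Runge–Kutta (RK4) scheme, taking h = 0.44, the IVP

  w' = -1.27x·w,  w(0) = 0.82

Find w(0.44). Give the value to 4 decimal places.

0.7251

RK4: k1 = f(x_n, w_n); k2 = f(x_n + h/2, w_n + (h/2)·k1); k3 = f(x_n + h/2, w_n + (h/2)·k2); k4 = f(x_n + h, w_n + h·k3); w_{n+1} = w_n + (h/6)·(k1 + 2k2 + 2k3 + k4).
x=0.000000, w=0.820000:
  k1 = f(0.000000, 0.820000) = 0.000000
  k2 = f(0.220000, 0.820000) = -0.229108
  k3 = f(0.220000, 0.769596) = -0.215025
  k4 = f(0.440000, 0.725389) = -0.405347
  w ← 0.820000 + (0.44/6)·(k1 + 2k2 + 2k3 + k4) = 0.725135
w(0.44) ≈ 0.7251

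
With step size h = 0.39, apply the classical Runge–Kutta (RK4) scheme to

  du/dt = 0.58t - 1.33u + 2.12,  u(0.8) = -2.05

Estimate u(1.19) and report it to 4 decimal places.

RK4: k1 = f(t_n, u_n); k2 = f(t_n + h/2, u_n + (h/2)·k1); k3 = f(t_n + h/2, u_n + (h/2)·k2); k4 = f(t_n + h, u_n + h·k3); u_{n+1} = u_n + (h/6)·(k1 + 2k2 + 2k3 + k4).
t=0.800000, u=-2.050000:
  k1 = f(0.800000, -2.050000) = 5.310500
  k2 = f(0.995000, -1.014452) = 4.046322
  k3 = f(0.995000, -1.260967) = 4.374186
  k4 = f(1.190000, -0.344067) = 3.267809
  u ← -2.050000 + (0.39/6)·(k1 + 2k2 + 2k3 + k4) = -0.397744
u(1.19) ≈ -0.3977

-0.3977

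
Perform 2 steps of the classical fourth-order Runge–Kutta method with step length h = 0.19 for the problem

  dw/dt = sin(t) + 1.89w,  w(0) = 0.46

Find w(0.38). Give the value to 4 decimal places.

1.0353

RK4: k1 = f(t_n, w_n); k2 = f(t_n + h/2, w_n + (h/2)·k1); k3 = f(t_n + h/2, w_n + (h/2)·k2); k4 = f(t_n + h, w_n + h·k3); w_{n+1} = w_n + (h/6)·(k1 + 2k2 + 2k3 + k4).
t=0.000000, w=0.460000:
  k1 = f(0.000000, 0.460000) = 0.869400
  k2 = f(0.095000, 0.542593) = 1.120358
  k3 = f(0.095000, 0.566434) = 1.165417
  k4 = f(0.190000, 0.681429) = 1.476760
  w ← 0.460000 + (0.19/6)·(k1 + 2k2 + 2k3 + k4) = 0.679061
t=0.190000, w=0.679061:
  k1 = f(0.190000, 0.679061) = 1.472284
  k2 = f(0.285000, 0.818928) = 1.828931
  k3 = f(0.285000, 0.852809) = 1.892967
  k4 = f(0.380000, 1.038725) = 2.334110
  w ← 0.679061 + (0.19/6)·(k1 + 2k2 + 2k3 + k4) = 1.035317
w(0.38) ≈ 1.0353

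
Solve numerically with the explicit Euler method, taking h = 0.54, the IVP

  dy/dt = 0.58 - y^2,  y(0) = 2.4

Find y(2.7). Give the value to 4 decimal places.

Euler: y_{n+1} = y_n + h·f(t_n, y_n).
t=0.000000, y=2.400000: f=-5.180000 → y ← 2.400000 + 0.54·(-5.180000) = -0.397200
t=0.540000, y=-0.397200: f=0.422232 → y ← -0.397200 + 0.54·0.422232 = -0.169195
t=1.080000, y=-0.169195: f=0.551373 → y ← -0.169195 + 0.54·0.551373 = 0.128547
t=1.620000, y=0.128547: f=0.563476 → y ← 0.128547 + 0.54·0.563476 = 0.432824
t=2.160000, y=0.432824: f=0.392664 → y ← 0.432824 + 0.54·0.392664 = 0.644862
y(2.7) ≈ 0.6449

0.6449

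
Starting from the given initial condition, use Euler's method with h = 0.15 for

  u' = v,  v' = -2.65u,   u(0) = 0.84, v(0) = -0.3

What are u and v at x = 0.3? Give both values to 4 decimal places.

0.6999, -0.9499

Euler on (u,v): u_{n+1} = u_n + h·u', v_{n+1} = v_n + h·v'.
0.000000: (0.840000, -0.300000); f=(-0.300000, -2.226000) → (0.795000, -0.633900)
0.150000: (0.795000, -0.633900); f=(-0.633900, -2.106750) → (0.699915, -0.949912)
(u(0.3), v(0.3)) ≈ (0.6999, -0.9499)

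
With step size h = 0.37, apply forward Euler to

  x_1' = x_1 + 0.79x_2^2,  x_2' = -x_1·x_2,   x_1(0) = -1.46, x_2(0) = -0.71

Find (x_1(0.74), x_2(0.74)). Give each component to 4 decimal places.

-2.1889, -1.8432

Euler on (x_1,x_2): x_1_{n+1} = x_1_n + h·x_1', x_2_{n+1} = x_2_n + h·x_2'.
0.000000: (-1.460000, -0.710000); f=(-1.061761, -1.036600) → (-1.852852, -1.093542)
0.370000: (-1.852852, -1.093542); f=(-0.908143, -2.026171) → (-2.188864, -1.843225)
(x_1(0.74), x_2(0.74)) ≈ (-2.1889, -1.8432)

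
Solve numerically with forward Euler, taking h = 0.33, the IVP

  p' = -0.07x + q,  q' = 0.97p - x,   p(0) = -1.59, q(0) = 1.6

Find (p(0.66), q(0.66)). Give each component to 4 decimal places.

Euler on (p,q): p_{n+1} = p_n + h·p', q_{n+1} = q_n + h·q'.
0.000000: (-1.590000, 1.600000); f=(1.600000, -1.542300) → (-1.062000, 1.091041)
0.330000: (-1.062000, 1.091041); f=(1.067941, -1.360140) → (-0.709579, 0.642195)
(p(0.66), q(0.66)) ≈ (-0.7096, 0.6422)

-0.7096, 0.6422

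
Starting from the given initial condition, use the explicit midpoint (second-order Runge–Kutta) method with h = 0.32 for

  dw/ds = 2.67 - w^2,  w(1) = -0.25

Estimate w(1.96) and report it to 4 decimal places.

1.4082

Midpoint: k1 = f(s_n, w_n); k2 = f(s_n + h/2, w_n + (h/2)·k1); w_{n+1} = w_n + h·k2.
s=1.000000, w=-0.250000:
  k1 = f(1.000000, -0.250000) = 2.607500
  k2 = f(1.160000, 0.167200) = 2.642044
  w ← -0.250000 + 0.32·2.642044 = 0.595454
s=1.320000, w=0.595454:
  k1 = f(1.320000, 0.595454) = 2.315434
  k2 = f(1.480000, 0.965924) = 1.736992
  w ← 0.595454 + 0.32·1.736992 = 1.151291
s=1.640000, w=1.151291:
  k1 = f(1.640000, 1.151291) = 1.344528
  k2 = f(1.800000, 1.366416) = 0.802908
  w ← 1.151291 + 0.32·0.802908 = 1.408222
w(1.96) ≈ 1.4082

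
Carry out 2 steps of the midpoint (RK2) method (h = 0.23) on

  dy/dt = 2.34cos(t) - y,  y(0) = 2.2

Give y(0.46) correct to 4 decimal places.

Midpoint: k1 = f(t_n, y_n); k2 = f(t_n + h/2, y_n + (h/2)·k1); y_{n+1} = y_n + h·k2.
t=0.000000, y=2.200000:
  k1 = f(0.000000, 2.200000) = 0.140000
  k2 = f(0.115000, 2.216100) = 0.108444
  y ← 2.200000 + 0.23·0.108444 = 2.224942
t=0.230000, y=2.224942:
  k1 = f(0.230000, 2.224942) = 0.053437
  k2 = f(0.345000, 2.231087) = -0.028971
  y ← 2.224942 + 0.23·(-0.028971) = 2.218279
y(0.46) ≈ 2.2183

2.2183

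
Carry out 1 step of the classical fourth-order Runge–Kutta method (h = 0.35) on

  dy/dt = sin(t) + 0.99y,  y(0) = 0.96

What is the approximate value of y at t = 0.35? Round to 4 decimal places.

RK4: k1 = f(t_n, y_n); k2 = f(t_n + h/2, y_n + (h/2)·k1); k3 = f(t_n + h/2, y_n + (h/2)·k2); k4 = f(t_n + h, y_n + h·k3); y_{n+1} = y_n + (h/6)·(k1 + 2k2 + 2k3 + k4).
t=0.000000, y=0.960000:
  k1 = f(0.000000, 0.960000) = 0.950400
  k2 = f(0.175000, 1.126320) = 1.289165
  k3 = f(0.175000, 1.185604) = 1.347856
  k4 = f(0.350000, 1.431750) = 1.760330
  y ← 0.960000 + (0.35/6)·(k1 + 2k2 + 2k3 + k4) = 1.425778
y(0.35) ≈ 1.4258

1.4258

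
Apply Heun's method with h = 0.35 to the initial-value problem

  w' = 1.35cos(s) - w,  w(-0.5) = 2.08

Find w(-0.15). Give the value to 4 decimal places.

1.8478

Heun: k1 = f(s_n, w_n); k2 = f(s_n + h, w_n + h·k1); w_{n+1} = w_n + (h/2)·(k1 + k2).
s=-0.500000, w=2.080000:
  k1 = f(-0.500000, 2.080000) = -0.895264
  k2 = f(-0.150000, 1.766658) = -0.431817
  w ← 2.080000 + (0.35/2)·(-0.895264 + (-0.431817)) = 1.847761
w(-0.15) ≈ 1.8478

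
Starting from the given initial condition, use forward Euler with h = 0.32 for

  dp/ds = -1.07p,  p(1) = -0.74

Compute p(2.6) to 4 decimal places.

Euler: p_{n+1} = p_n + h·f(s_n, p_n).
s=1.000000, p=-0.740000: f=0.791800 → p ← -0.740000 + 0.32·0.791800 = -0.486624
s=1.320000, p=-0.486624: f=0.520688 → p ← -0.486624 + 0.32·0.520688 = -0.320004
s=1.640000, p=-0.320004: f=0.342404 → p ← -0.320004 + 0.32·0.342404 = -0.210435
s=1.960000, p=-0.210435: f=0.225165 → p ← -0.210435 + 0.32·0.225165 = -0.138382
s=2.280000, p=-0.138382: f=0.148069 → p ← -0.138382 + 0.32·0.148069 = -0.091000
p(2.6) ≈ -0.0910

-0.0910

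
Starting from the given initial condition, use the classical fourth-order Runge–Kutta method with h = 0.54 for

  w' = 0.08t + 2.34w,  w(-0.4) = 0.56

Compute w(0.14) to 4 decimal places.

RK4: k1 = f(t_n, w_n); k2 = f(t_n + h/2, w_n + (h/2)·k1); k3 = f(t_n + h/2, w_n + (h/2)·k2); k4 = f(t_n + h, w_n + h·k3); w_{n+1} = w_n + (h/6)·(k1 + 2k2 + 2k3 + k4).
t=-0.400000, w=0.560000:
  k1 = f(-0.400000, 0.560000) = 1.278400
  k2 = f(-0.130000, 0.905168) = 2.107693
  k3 = f(-0.130000, 1.129077) = 2.631641
  k4 = f(0.140000, 1.981086) = 4.646941
  w ← 0.560000 + (0.54/6)·(k1 + 2k2 + 2k3 + k4) = 1.946361
w(0.14) ≈ 1.9464

1.9464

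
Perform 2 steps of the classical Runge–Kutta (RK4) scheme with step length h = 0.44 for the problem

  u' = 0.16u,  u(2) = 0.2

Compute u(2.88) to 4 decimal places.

0.2302

RK4: k1 = f(s_n, u_n); k2 = f(s_n + h/2, u_n + (h/2)·k1); k3 = f(s_n + h/2, u_n + (h/2)·k2); k4 = f(s_n + h, u_n + h·k3); u_{n+1} = u_n + (h/6)·(k1 + 2k2 + 2k3 + k4).
s=2.000000, u=0.200000:
  k1 = f(2.000000, 0.200000) = 0.032000
  k2 = f(2.220000, 0.207040) = 0.033126
  k3 = f(2.220000, 0.207288) = 0.033166
  k4 = f(2.440000, 0.214593) = 0.034335
  u ← 0.200000 + (0.44/6)·(k1 + 2k2 + 2k3 + k4) = 0.214587
s=2.440000, u=0.214587:
  k1 = f(2.440000, 0.214587) = 0.034334
  k2 = f(2.660000, 0.222141) = 0.035543
  k3 = f(2.660000, 0.222407) = 0.035585
  k4 = f(2.880000, 0.230245) = 0.036839
  u ← 0.214587 + (0.44/6)·(k1 + 2k2 + 2k3 + k4) = 0.230239
u(2.88) ≈ 0.2302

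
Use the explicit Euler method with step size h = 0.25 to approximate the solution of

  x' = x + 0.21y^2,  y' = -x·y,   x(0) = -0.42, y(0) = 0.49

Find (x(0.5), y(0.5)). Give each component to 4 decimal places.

-0.6251, 0.6108

Euler on (x,y): x_{n+1} = x_n + h·x', y_{n+1} = y_n + h·y'.
0.000000: (-0.420000, 0.490000); f=(-0.369579, 0.205800) → (-0.512395, 0.541450)
0.250000: (-0.512395, 0.541450); f=(-0.450829, 0.277436) → (-0.625102, 0.610809)
(x(0.5), y(0.5)) ≈ (-0.6251, 0.6108)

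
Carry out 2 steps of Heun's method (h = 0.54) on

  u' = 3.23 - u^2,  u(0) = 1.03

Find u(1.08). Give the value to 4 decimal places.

Heun: k1 = f(t_n, u_n); k2 = f(t_n + h, u_n + h·k1); u_{n+1} = u_n + (h/2)·(k1 + k2).
t=0.000000, u=1.030000:
  k1 = f(0.000000, 1.030000) = 2.169100
  k2 = f(0.540000, 2.201314) = -1.615783
  u ← 1.030000 + (0.54/2)·(2.169100 + (-1.615783)) = 1.179396
t=0.540000, u=1.179396:
  k1 = f(0.540000, 1.179396) = 1.839026
  k2 = f(1.080000, 2.172470) = -1.489624
  u ← 1.179396 + (0.54/2)·(1.839026 + (-1.489624)) = 1.273734
u(1.08) ≈ 1.2737

1.2737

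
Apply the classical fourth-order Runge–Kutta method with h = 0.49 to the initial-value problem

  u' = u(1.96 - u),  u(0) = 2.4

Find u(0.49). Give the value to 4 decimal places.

RK4: k1 = f(t_n, u_n); k2 = f(t_n + h/2, u_n + (h/2)·k1); k3 = f(t_n + h/2, u_n + (h/2)·k2); k4 = f(t_n + h, u_n + h·k3); u_{n+1} = u_n + (h/6)·(k1 + 2k2 + 2k3 + k4).
t=0.000000, u=2.400000:
  k1 = f(0.000000, 2.400000) = -1.056000
  k2 = f(0.245000, 2.141280) = -0.388171
  k3 = f(0.245000, 2.304898) = -0.794955
  k4 = f(0.490000, 2.010472) = -0.101473
  u ← 2.400000 + (0.49/6)·(k1 + 2k2 + 2k3 + k4) = 2.112229
u(0.49) ≈ 2.1122

2.1122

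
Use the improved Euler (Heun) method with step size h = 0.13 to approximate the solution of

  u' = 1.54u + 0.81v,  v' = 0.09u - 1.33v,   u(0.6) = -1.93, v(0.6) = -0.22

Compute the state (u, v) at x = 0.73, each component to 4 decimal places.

Heun on (u,v): k1 = f(x_n, state_n); k2 = f(x_n + h, state_n + h·k1); state_{n+1} = state_n + (h/2)·(k1 + k2).
0.600000: (-1.930000, -0.220000)
  k1 = (-3.150400, 0.118900)
  predictor → (-2.339552, -0.204543)
  k2 = (-3.768590, 0.061483)
  → (-2.379734, -0.208275)
(u(0.73), v(0.73)) ≈ (-2.3797, -0.2083)

-2.3797, -0.2083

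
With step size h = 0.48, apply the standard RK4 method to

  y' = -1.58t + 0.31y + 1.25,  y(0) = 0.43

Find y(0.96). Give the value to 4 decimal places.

RK4: k1 = f(t_n, y_n); k2 = f(t_n + h/2, y_n + (h/2)·k1); k3 = f(t_n + h/2, y_n + (h/2)·k2); k4 = f(t_n + h, y_n + h·k3); y_{n+1} = y_n + (h/6)·(k1 + 2k2 + 2k3 + k4).
t=0.000000, y=0.430000:
  k1 = f(0.000000, 0.430000) = 1.383300
  k2 = f(0.240000, 0.761992) = 1.107018
  k3 = f(0.240000, 0.695684) = 1.086462
  k4 = f(0.480000, 0.951502) = 0.786566
  y ← 0.430000 + (0.48/6)·(k1 + 2k2 + 2k3 + k4) = 0.954546
t=0.480000, y=0.954546:
  k1 = f(0.480000, 0.954546) = 0.787509
  k2 = f(0.720000, 1.143548) = 0.466900
  k3 = f(0.720000, 1.066602) = 0.443047
  k4 = f(0.960000, 1.167208) = 0.095035
  y ← 0.954546 + (0.48/6)·(k1 + 2k2 + 2k3 + k4) = 1.170741
y(0.96) ≈ 1.1707

1.1707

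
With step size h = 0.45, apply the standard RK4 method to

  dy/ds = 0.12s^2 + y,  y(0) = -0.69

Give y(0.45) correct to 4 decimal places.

RK4: k1 = f(s_n, y_n); k2 = f(s_n + h/2, y_n + (h/2)·k1); k3 = f(s_n + h/2, y_n + (h/2)·k2); k4 = f(s_n + h, y_n + h·k3); y_{n+1} = y_n + (h/6)·(k1 + 2k2 + 2k3 + k4).
s=0.000000, y=-0.690000:
  k1 = f(0.000000, -0.690000) = -0.690000
  k2 = f(0.225000, -0.845250) = -0.839175
  k3 = f(0.225000, -0.878814) = -0.872739
  k4 = f(0.450000, -1.082733) = -1.058433
  y ← -0.690000 + (0.45/6)·(k1 + 2k2 + 2k3 + k4) = -1.077920
y(0.45) ≈ -1.0779

-1.0779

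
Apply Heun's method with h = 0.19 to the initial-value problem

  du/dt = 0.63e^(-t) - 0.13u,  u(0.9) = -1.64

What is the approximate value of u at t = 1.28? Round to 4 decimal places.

-1.4819

Heun: k1 = f(t_n, u_n); k2 = f(t_n + h, u_n + h·k1); u_{n+1} = u_n + (h/2)·(k1 + k2).
t=0.900000, u=-1.640000:
  k1 = f(0.900000, -1.640000) = 0.469339
  k2 = f(1.090000, -1.550826) = 0.413424
  u ← -1.640000 + (0.19/2)·(0.469339 + 0.413424) = -1.556138
t=1.090000, u=-1.556138:
  k1 = f(1.090000, -1.556138) = 0.414114
  k2 = f(1.280000, -1.477456) = 0.367233
  u ← -1.556138 + (0.19/2)·(0.414114 + 0.367233) = -1.481910
u(1.28) ≈ -1.4819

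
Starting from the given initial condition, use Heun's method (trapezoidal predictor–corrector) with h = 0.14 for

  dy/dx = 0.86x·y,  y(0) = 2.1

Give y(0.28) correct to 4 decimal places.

2.1718

Heun: k1 = f(x_n, y_n); k2 = f(x_n + h, y_n + h·k1); y_{n+1} = y_n + (h/2)·(k1 + k2).
x=0.000000, y=2.100000:
  k1 = f(0.000000, 2.100000) = 0.000000
  k2 = f(0.140000, 2.100000) = 0.252840
  y ← 2.100000 + (0.14/2)·(0.000000 + 0.252840) = 2.117699
x=0.140000, y=2.117699:
  k1 = f(0.140000, 2.117699) = 0.254971
  k2 = f(0.280000, 2.153395) = 0.518537
  y ← 2.117699 + (0.14/2)·(0.254971 + 0.518537) = 2.171844
y(0.28) ≈ 2.1718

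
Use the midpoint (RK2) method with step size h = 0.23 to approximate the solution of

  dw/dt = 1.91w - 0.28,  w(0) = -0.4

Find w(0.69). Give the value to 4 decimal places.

-1.8334

Midpoint: k1 = f(t_n, w_n); k2 = f(t_n + h/2, w_n + (h/2)·k1); w_{n+1} = w_n + h·k2.
t=0.000000, w=-0.400000:
  k1 = f(0.000000, -0.400000) = -1.044000
  k2 = f(0.115000, -0.520060) = -1.273315
  w ← -0.400000 + 0.23·(-1.273315) = -0.692862
t=0.230000, w=-0.692862:
  k1 = f(0.230000, -0.692862) = -1.603367
  k2 = f(0.345000, -0.877250) = -1.955547
  w ← -0.692862 + 0.23·(-1.955547) = -1.142638
t=0.460000, w=-1.142638:
  k1 = f(0.460000, -1.142638) = -2.462439
  k2 = f(0.575000, -1.425819) = -3.003313
  w ← -1.142638 + 0.23·(-3.003313) = -1.833400
w(0.69) ≈ -1.8334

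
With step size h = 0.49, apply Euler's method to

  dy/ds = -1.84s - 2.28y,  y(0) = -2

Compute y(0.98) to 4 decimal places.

Euler: y_{n+1} = y_n + h·f(s_n, y_n).
s=0.000000, y=-2.000000: f=4.560000 → y ← -2.000000 + 0.49·4.560000 = 0.234400
s=0.490000, y=0.234400: f=-1.436032 → y ← 0.234400 + 0.49·(-1.436032) = -0.469256
y(0.98) ≈ -0.4693

-0.4693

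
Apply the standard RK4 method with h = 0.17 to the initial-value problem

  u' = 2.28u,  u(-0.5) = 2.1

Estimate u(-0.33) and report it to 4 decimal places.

RK4: k1 = f(x_n, u_n); k2 = f(x_n + h/2, u_n + (h/2)·k1); k3 = f(x_n + h/2, u_n + (h/2)·k2); k4 = f(x_n + h, u_n + h·k3); u_{n+1} = u_n + (h/6)·(k1 + 2k2 + 2k3 + k4).
x=-0.500000, u=2.100000:
  k1 = f(-0.500000, 2.100000) = 4.788000
  k2 = f(-0.415000, 2.506980) = 5.715914
  k3 = f(-0.415000, 2.585853) = 5.895744
  k4 = f(-0.330000, 3.102277) = 7.073190
  u ← 2.100000 + (0.17/6)·(k1 + 2k2 + 2k3 + k4) = 3.094061
u(-0.33) ≈ 3.0941

3.0941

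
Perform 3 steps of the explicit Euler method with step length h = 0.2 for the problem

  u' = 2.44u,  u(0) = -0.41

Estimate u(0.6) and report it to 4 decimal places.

-1.3508

Euler: u_{n+1} = u_n + h·f(s_n, u_n).
s=0.000000, u=-0.410000: f=-1.000400 → u ← -0.410000 + 0.2·(-1.000400) = -0.610080
s=0.200000, u=-0.610080: f=-1.488595 → u ← -0.610080 + 0.2·(-1.488595) = -0.907799
s=0.400000, u=-0.907799: f=-2.215030 → u ← -0.907799 + 0.2·(-2.215030) = -1.350805
u(0.6) ≈ -1.3508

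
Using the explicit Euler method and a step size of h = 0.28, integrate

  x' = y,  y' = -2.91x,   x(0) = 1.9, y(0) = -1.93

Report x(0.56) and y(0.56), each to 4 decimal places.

0.3857, -4.5859

Euler on (x,y): x_{n+1} = x_n + h·x', y_{n+1} = y_n + h·y'.
0.000000: (1.900000, -1.930000); f=(-1.930000, -5.529000) → (1.359600, -3.478120)
0.280000: (1.359600, -3.478120); f=(-3.478120, -3.956436) → (0.385726, -4.585922)
(x(0.56), y(0.56)) ≈ (0.3857, -4.5859)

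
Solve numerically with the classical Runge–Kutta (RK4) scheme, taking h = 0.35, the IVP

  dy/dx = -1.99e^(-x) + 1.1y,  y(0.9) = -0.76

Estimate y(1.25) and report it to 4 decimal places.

-1.4116

RK4: k1 = f(x_n, y_n); k2 = f(x_n + h/2, y_n + (h/2)·k1); k3 = f(x_n + h/2, y_n + (h/2)·k2); k4 = f(x_n + h, y_n + h·k3); y_{n+1} = y_n + (h/6)·(k1 + 2k2 + 2k3 + k4).
x=0.900000, y=-0.760000:
  k1 = f(0.900000, -0.760000) = -1.645074
  k2 = f(1.075000, -1.047888) = -1.831859
  k3 = f(1.075000, -1.080575) = -1.867815
  k4 = f(1.250000, -1.413735) = -2.125253
  y ← -0.760000 + (0.35/6)·(k1 + 2k2 + 2k3 + k4) = -1.411564
y(1.25) ≈ -1.4116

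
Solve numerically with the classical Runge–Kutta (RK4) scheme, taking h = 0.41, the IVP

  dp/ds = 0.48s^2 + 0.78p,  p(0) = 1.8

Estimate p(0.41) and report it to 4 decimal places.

2.4903

RK4: k1 = f(s_n, p_n); k2 = f(s_n + h/2, p_n + (h/2)·k1); k3 = f(s_n + h/2, p_n + (h/2)·k2); k4 = f(s_n + h, p_n + h·k3); p_{n+1} = p_n + (h/6)·(k1 + 2k2 + 2k3 + k4).
s=0.000000, p=1.800000:
  k1 = f(0.000000, 1.800000) = 1.404000
  k2 = f(0.205000, 2.087820) = 1.648672
  k3 = f(0.205000, 2.137978) = 1.687795
  k4 = f(0.410000, 2.491996) = 2.024445
  p ← 1.800000 + (0.41/6)·(k1 + 2k2 + 2k3 + k4) = 2.490261
p(0.41) ≈ 2.4903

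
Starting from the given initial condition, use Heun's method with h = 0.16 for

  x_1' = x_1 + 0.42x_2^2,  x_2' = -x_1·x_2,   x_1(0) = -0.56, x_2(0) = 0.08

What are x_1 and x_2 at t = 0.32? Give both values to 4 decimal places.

Heun on (x_1,x_2): k1 = f(t_n, state_n); k2 = f(t_n + h, state_n + h·k1); state_{n+1} = state_n + (h/2)·(k1 + k2).
0.000000: (-0.560000, 0.080000)
  k1 = (-0.557312, 0.044800)
  predictor → (-0.649170, 0.087168)
  k2 = (-0.645979, 0.056587)
  → (-0.656263, 0.088111)
0.160000: (-0.656263, 0.088111)
  k1 = (-0.653003, 0.057824)
  predictor → (-0.760744, 0.097363)
  k2 = (-0.756762, 0.074068)
  → (-0.769044, 0.098662)
(x_1(0.32), x_2(0.32)) ≈ (-0.7690, 0.0987)

-0.7690, 0.0987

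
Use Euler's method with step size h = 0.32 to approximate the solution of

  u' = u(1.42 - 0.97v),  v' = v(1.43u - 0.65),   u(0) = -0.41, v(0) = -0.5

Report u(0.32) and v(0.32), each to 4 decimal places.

-0.6599, -0.3022

Euler on (u,v): u_{n+1} = u_n + h·u', v_{n+1} = v_n + h·v'.
0.000000: (-0.410000, -0.500000); f=(-0.781050, 0.618150) → (-0.659936, -0.302192)
(u(0.32), v(0.32)) ≈ (-0.6599, -0.3022)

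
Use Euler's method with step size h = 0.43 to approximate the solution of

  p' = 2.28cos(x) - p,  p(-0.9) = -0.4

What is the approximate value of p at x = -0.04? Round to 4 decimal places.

1.0915

Euler: p_{n+1} = p_n + h·f(x_n, p_n).
x=-0.900000, p=-0.400000: f=1.817271 → p ← -0.400000 + 0.43·1.817271 = 0.381426
x=-0.470000, p=0.381426: f=1.651349 → p ← 0.381426 + 0.43·1.651349 = 1.091507
p(-0.04) ≈ 1.0915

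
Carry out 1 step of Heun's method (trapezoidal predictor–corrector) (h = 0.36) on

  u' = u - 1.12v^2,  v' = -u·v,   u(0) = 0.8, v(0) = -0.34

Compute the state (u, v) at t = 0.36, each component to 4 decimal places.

Heun on (u,v): k1 = f(t_n, state_n); k2 = f(t_n + h, state_n + h·k1); state_{n+1} = state_n + (h/2)·(k1 + k2).
0.000000: (0.800000, -0.340000)
  k1 = (0.670528, 0.272000)
  predictor → (1.041390, -0.242080)
  k2 = (0.975755, 0.252100)
  → (1.096331, -0.245662)
(u(0.36), v(0.36)) ≈ (1.0963, -0.2457)

1.0963, -0.2457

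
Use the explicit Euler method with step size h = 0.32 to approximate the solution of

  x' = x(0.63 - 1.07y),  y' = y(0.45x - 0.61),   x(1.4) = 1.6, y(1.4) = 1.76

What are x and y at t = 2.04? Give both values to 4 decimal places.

Euler on (x,y): x_{n+1} = x_n + h·x', y_{n+1} = y_n + h·y'.
1.400000: (1.600000, 1.760000); f=(-2.005120, 0.193600) → (0.958362, 1.821952)
1.720000: (0.958362, 1.821952); f=(-1.264547, -0.325651) → (0.553706, 1.717744)
(x(2.04), y(2.04)) ≈ (0.5537, 1.7177)

0.5537, 1.7177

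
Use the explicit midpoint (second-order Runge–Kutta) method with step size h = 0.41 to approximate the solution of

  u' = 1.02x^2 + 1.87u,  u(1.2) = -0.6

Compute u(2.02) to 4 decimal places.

Midpoint: k1 = f(x_n, u_n); k2 = f(x_n + h/2, u_n + (h/2)·k1); u_{n+1} = u_n + h·k2.
x=1.200000, u=-0.600000:
  k1 = f(1.200000, -0.600000) = 0.346800
  k2 = f(1.405000, -0.528906) = 1.024451
  u ← -0.600000 + 0.41·1.024451 = -0.179975
x=1.610000, u=-0.179975:
  k1 = f(1.610000, -0.179975) = 2.307389
  k2 = f(1.815000, 0.293040) = 3.908094
  u ← -0.179975 + 0.41·3.908094 = 1.422343
u(2.02) ≈ 1.4223

1.4223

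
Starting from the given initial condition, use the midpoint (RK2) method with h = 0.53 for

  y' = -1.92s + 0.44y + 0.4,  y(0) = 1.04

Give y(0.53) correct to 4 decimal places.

1.2779

Midpoint: k1 = f(s_n, y_n); k2 = f(s_n + h/2, y_n + (h/2)·k1); y_{n+1} = y_n + h·k2.
s=0.000000, y=1.040000:
  k1 = f(0.000000, 1.040000) = 0.857600
  k2 = f(0.265000, 1.267264) = 0.448796
  y ← 1.040000 + 0.53·0.448796 = 1.277862
y(0.53) ≈ 1.2779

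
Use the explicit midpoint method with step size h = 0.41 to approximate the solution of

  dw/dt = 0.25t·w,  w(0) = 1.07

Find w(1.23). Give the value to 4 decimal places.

1.2901

Midpoint: k1 = f(t_n, w_n); k2 = f(t_n + h/2, w_n + (h/2)·k1); w_{n+1} = w_n + h·k2.
t=0.000000, w=1.070000:
  k1 = f(0.000000, 1.070000) = 0.000000
  k2 = f(0.205000, 1.070000) = 0.054837
  w ← 1.070000 + 0.41·0.054837 = 1.092483
t=0.410000, w=1.092483:
  k1 = f(0.410000, 1.092483) = 0.111980
  k2 = f(0.615000, 1.115439) = 0.171499
  w ← 1.092483 + 0.41·0.171499 = 1.162798
t=0.820000, w=1.162798:
  k1 = f(0.820000, 1.162798) = 0.238374
  k2 = f(1.025000, 1.211664) = 0.310489
  w ← 1.162798 + 0.41·0.310489 = 1.290098
w(1.23) ≈ 1.2901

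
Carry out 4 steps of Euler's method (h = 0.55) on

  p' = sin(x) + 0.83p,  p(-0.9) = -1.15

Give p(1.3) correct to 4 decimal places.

Euler: p_{n+1} = p_n + h·f(x_n, p_n).
x=-0.900000, p=-1.150000: f=-1.737827 → p ← -1.150000 + 0.55·(-1.737827) = -2.105805
x=-0.350000, p=-2.105805: f=-2.090716 → p ← -2.105805 + 0.55·(-2.090716) = -3.255698
x=0.200000, p=-3.255698: f=-2.503560 → p ← -3.255698 + 0.55·(-2.503560) = -4.632657
x=0.750000, p=-4.632657: f=-3.163466 → p ← -4.632657 + 0.55·(-3.163466) = -6.372563
p(1.3) ≈ -6.3726

-6.3726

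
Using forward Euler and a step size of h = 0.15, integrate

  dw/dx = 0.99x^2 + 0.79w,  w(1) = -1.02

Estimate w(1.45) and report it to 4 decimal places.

-0.7709

Euler: w_{n+1} = w_n + h·f(x_n, w_n).
x=1.000000, w=-1.020000: f=0.184200 → w ← -1.020000 + 0.15·0.184200 = -0.992370
x=1.150000, w=-0.992370: f=0.525303 → w ← -0.992370 + 0.15·0.525303 = -0.913575
x=1.300000, w=-0.913575: f=0.951376 → w ← -0.913575 + 0.15·0.951376 = -0.770868
w(1.45) ≈ -0.7709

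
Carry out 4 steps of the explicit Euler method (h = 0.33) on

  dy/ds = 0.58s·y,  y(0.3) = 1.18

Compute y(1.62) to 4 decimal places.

Euler: y_{n+1} = y_n + h·f(s_n, y_n).
s=0.300000, y=1.180000: f=0.205320 → y ← 1.180000 + 0.33·0.205320 = 1.247756
s=0.630000, y=1.247756: f=0.455930 → y ← 1.247756 + 0.33·0.455930 = 1.398212
s=0.960000, y=1.398212: f=0.778525 → y ← 1.398212 + 0.33·0.778525 = 1.655126
s=1.290000, y=1.655126: f=1.238365 → y ← 1.655126 + 0.33·1.238365 = 2.063786
y(1.62) ≈ 2.0638

2.0638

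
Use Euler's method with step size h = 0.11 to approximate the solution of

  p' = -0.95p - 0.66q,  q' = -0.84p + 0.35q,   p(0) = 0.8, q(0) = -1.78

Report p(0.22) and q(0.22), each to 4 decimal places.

Euler on (p,q): p_{n+1} = p_n + h·p', q_{n+1} = q_n + h·q'.
0.000000: (0.800000, -1.780000); f=(0.414800, -1.295000) → (0.845628, -1.922450)
0.110000: (0.845628, -1.922450); f=(0.465470, -1.383185) → (0.896830, -2.074600)
(p(0.22), q(0.22)) ≈ (0.8968, -2.0746)

0.8968, -2.0746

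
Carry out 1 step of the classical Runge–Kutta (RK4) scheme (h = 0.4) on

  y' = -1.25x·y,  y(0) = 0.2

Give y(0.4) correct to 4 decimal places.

0.1810

RK4: k1 = f(x_n, y_n); k2 = f(x_n + h/2, y_n + (h/2)·k1); k3 = f(x_n + h/2, y_n + (h/2)·k2); k4 = f(x_n + h, y_n + h·k3); y_{n+1} = y_n + (h/6)·(k1 + 2k2 + 2k3 + k4).
x=0.000000, y=0.200000:
  k1 = f(0.000000, 0.200000) = 0.000000
  k2 = f(0.200000, 0.200000) = -0.050000
  k3 = f(0.200000, 0.190000) = -0.047500
  k4 = f(0.400000, 0.181000) = -0.090500
  y ← 0.200000 + (0.4/6)·(k1 + 2k2 + 2k3 + k4) = 0.180967
y(0.4) ≈ 0.1810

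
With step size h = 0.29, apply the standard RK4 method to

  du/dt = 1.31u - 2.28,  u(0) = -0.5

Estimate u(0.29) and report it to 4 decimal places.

-1.5352

RK4: k1 = f(t_n, u_n); k2 = f(t_n + h/2, u_n + (h/2)·k1); k3 = f(t_n + h/2, u_n + (h/2)·k2); k4 = f(t_n + h, u_n + h·k3); u_{n+1} = u_n + (h/6)·(k1 + 2k2 + 2k3 + k4).
t=0.000000, u=-0.500000:
  k1 = f(0.000000, -0.500000) = -2.935000
  k2 = f(0.145000, -0.925575) = -3.492503
  k3 = f(0.145000, -1.006413) = -3.598401
  k4 = f(0.290000, -1.543536) = -4.302033
  u ← -0.500000 + (0.29/6)·(k1 + 2k2 + 2k3 + k4) = -1.535244
u(0.29) ≈ -1.5352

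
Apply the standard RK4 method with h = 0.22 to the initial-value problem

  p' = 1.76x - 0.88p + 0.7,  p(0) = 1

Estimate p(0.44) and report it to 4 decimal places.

RK4: k1 = f(x_n, p_n); k2 = f(x_n + h/2, p_n + (h/2)·k1); k3 = f(x_n + h/2, p_n + (h/2)·k2); k4 = f(x_n + h, p_n + h·k3); p_{n+1} = p_n + (h/6)·(k1 + 2k2 + 2k3 + k4).
x=0.000000, p=1.000000:
  k1 = f(0.000000, 1.000000) = -0.180000
  k2 = f(0.110000, 0.980200) = 0.031024
  k3 = f(0.110000, 1.003413) = 0.010597
  k4 = f(0.220000, 1.002331) = 0.205148
  p ← 1.000000 + (0.22/6)·(k1 + 2k2 + 2k3 + k4) = 1.003974
x=0.220000, p=1.003974:
  k1 = f(0.220000, 1.003974) = 0.203703
  k2 = f(0.330000, 1.026382) = 0.377584
  k3 = f(0.330000, 1.045509) = 0.360752
  k4 = f(0.440000, 1.083340) = 0.521061
  p ← 1.003974 + (0.22/6)·(k1 + 2k2 + 2k3 + k4) = 1.084694
p(0.44) ≈ 1.0847

1.0847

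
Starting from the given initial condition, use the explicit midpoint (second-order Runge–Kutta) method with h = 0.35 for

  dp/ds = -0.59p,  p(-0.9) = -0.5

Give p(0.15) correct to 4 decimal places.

Midpoint: k1 = f(s_n, p_n); k2 = f(s_n + h/2, p_n + (h/2)·k1); p_{n+1} = p_n + h·k2.
s=-0.900000, p=-0.500000:
  k1 = f(-0.900000, -0.500000) = 0.295000
  k2 = f(-0.725000, -0.448375) = 0.264541
  p ← -0.500000 + 0.35·0.264541 = -0.407411
s=-0.550000, p=-0.407411:
  k1 = f(-0.550000, -0.407411) = 0.240372
  k2 = f(-0.375000, -0.365345) = 0.215554
  p ← -0.407411 + 0.35·0.215554 = -0.331967
s=-0.200000, p=-0.331967:
  k1 = f(-0.200000, -0.331967) = 0.195860
  k2 = f(-0.025000, -0.297691) = 0.175638
  p ← -0.331967 + 0.35·0.175638 = -0.270494
p(0.15) ≈ -0.2705

-0.2705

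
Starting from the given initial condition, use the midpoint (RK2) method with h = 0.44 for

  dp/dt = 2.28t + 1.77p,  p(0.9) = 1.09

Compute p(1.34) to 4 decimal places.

3.7446

Midpoint: k1 = f(t_n, p_n); k2 = f(t_n + h/2, p_n + (h/2)·k1); p_{n+1} = p_n + h·k2.
t=0.900000, p=1.090000:
  k1 = f(0.900000, 1.090000) = 3.981300
  k2 = f(1.120000, 1.965886) = 6.033218
  p ← 1.090000 + 0.44·6.033218 = 3.744616
p(1.34) ≈ 3.7446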